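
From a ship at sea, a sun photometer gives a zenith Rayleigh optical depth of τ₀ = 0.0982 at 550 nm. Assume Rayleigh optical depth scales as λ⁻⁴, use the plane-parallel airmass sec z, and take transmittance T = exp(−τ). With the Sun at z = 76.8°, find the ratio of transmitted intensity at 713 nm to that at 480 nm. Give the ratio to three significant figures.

Airmass: sec 76.8° = 4.3792.
τ(713 nm) = 0.0982 × (550/713)⁴ × 4.3792 = 0.0982 × 0.3541 × 4.3792 = 0.1523.
τ(480 nm) = 0.0982 × (550/480)⁴ × 4.3792 = 0.0982 × 1.7238 × 4.3792 = 0.7413.
T(713)/T(480) = exp(τ_B − τ_A) = exp(0.5890) = 1.8022.

1.80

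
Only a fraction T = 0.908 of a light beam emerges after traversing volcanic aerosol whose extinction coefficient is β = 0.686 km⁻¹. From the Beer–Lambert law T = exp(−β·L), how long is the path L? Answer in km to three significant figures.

0.141 km

Beer–Lambert: T = exp(−βL) ⇒ L = −ln(T)/β = −ln(0.908)/0.686 = 0.0965/0.686 = 0.1407 km.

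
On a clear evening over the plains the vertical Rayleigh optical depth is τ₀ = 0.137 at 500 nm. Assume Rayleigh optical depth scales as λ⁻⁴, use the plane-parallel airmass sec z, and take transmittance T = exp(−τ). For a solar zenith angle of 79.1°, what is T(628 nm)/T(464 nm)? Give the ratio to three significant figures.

Airmass: sec 79.1° = 5.2883.
τ(628 nm) = 0.137 × (500/628)⁴ × 5.2883 = 0.137 × 0.4018 × 5.2883 = 0.2911.
τ(464 nm) = 0.137 × (500/464)⁴ × 5.2883 = 0.137 × 1.3484 × 5.2883 = 0.9769.
T(628)/T(464) = exp(τ_B − τ_A) = exp(0.6858) = 1.9853.

1.99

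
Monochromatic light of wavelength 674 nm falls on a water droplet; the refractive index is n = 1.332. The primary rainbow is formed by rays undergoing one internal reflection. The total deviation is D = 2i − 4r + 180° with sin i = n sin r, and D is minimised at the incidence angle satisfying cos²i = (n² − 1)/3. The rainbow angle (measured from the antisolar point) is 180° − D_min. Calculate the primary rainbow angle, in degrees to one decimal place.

42.2°

cos²i = (1.77422 − 1)/3 = 0.25807; i = arccos(0.50801) = 59.469°.
sin r = sin 59.469°/1.332 = 0.64666; r = 40.290°.
D_min = 2·59.469° − 4·40.290° + 180° = 137.776°.
Rainbow angle = 180° − D_min = 42.224°.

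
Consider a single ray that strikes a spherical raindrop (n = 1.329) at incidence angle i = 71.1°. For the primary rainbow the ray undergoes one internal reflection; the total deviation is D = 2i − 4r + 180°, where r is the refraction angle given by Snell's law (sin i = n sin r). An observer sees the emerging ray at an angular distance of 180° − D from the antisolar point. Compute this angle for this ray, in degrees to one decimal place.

39.4°

sin r = sin 71.1° / 1.329 = 0.9461/1.329 = 0.7119; r = 45.39°.
D = 2·71.1° − 4·45.39° + 180° = 142.20° − 181.55° + 180° = 140.65°.
Angle from antisolar point = 180° − D = 39.35°.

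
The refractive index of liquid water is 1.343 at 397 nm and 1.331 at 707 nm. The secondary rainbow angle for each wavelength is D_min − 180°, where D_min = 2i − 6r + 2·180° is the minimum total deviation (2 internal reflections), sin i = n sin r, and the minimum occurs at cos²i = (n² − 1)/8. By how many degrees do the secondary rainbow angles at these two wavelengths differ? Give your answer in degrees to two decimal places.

3.11°

At 397 nm (n = 1.343): cos²i = 0.10046 → i = 71.522°, r = 44.928°, D_min = 233.478°, rainbow angle = 53.478°.
At 707 nm (n = 1.331): cos²i = 0.09645 → i = 71.907°, r = 45.575°, D_min = 230.365°, rainbow angle = 50.365°.
Angular width = |53.478° − 50.365°| = 3.113°.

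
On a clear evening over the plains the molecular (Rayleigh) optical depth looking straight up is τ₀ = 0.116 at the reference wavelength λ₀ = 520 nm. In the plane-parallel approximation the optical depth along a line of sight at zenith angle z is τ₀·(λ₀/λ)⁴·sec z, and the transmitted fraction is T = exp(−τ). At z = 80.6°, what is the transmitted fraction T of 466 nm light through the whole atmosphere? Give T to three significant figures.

0.332

sec 80.6° = 6.1227.
τ = 0.116 × (520/466)⁴ × 6.1227 = 0.116 × 1.5505 × 6.1227 = 1.1012.
T = exp(−1.1012) = 0.3325.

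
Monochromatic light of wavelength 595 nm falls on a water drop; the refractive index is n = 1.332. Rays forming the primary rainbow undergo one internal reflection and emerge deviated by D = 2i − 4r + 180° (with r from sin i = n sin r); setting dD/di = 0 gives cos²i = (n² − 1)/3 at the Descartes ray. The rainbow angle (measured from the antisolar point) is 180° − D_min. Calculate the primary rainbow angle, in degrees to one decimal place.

42.2°

cos²i = (1.77422 − 1)/3 = 0.25807; i = arccos(0.50801) = 59.469°.
sin r = sin 59.469°/1.332 = 0.64666; r = 40.290°.
D_min = 2·59.469° − 4·40.290° + 180° = 137.776°.
Rainbow angle = 180° − D_min = 42.224°.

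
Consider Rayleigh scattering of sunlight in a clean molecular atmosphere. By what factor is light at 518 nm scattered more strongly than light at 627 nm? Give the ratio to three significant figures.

Rayleigh scattering ∝ λ⁻⁴, so the ratio of coefficients is the inverse fourth power of the wavelength ratio.
σ(518)/σ(627) = (627/518)⁴ = (1.2104)⁴ = 2.147.

2.15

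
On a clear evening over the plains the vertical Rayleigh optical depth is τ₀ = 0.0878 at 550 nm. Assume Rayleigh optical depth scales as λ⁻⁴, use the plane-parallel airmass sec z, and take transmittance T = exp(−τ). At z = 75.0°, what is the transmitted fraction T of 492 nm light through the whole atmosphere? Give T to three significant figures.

0.589

sec 75.0° = 3.8637.
τ = 0.0878 × (550/492)⁴ × 3.8637 = 0.0878 × 1.5617 × 3.8637 = 0.5298.
T = exp(−0.5298) = 0.5887.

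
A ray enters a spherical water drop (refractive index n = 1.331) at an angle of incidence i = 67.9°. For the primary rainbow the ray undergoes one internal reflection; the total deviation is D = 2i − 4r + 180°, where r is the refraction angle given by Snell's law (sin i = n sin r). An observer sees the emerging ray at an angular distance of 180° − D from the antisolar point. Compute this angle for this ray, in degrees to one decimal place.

40.7°

sin r = sin 67.9° / 1.331 = 0.9265/1.331 = 0.6961; r = 44.12°.
D = 2·67.9° − 4·44.12° + 180° = 135.80° − 176.46° + 180° = 139.34°.
Angle from antisolar point = 180° − D = 40.66°.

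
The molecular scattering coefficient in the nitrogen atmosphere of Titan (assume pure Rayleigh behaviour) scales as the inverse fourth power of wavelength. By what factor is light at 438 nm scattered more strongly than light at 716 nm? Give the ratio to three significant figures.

Rayleigh scattering ∝ λ⁻⁴, so the ratio of coefficients is the inverse fourth power of the wavelength ratio.
σ(438)/σ(716) = (716/438)⁴ = (1.6347)⁴ = 7.141.

7.14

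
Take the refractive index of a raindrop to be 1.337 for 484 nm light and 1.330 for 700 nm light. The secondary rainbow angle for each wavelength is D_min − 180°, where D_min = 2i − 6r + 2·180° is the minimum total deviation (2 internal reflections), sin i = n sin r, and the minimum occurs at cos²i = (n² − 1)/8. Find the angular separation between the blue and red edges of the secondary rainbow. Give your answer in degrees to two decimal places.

At 484 nm (n = 1.337): cos²i = 0.09845 → i = 71.714°, r = 45.249°, D_min = 231.934°, rainbow angle = 51.934°.
At 700 nm (n = 1.330): cos²i = 0.09611 → i = 71.940°, r = 45.630°, D_min = 230.101°, rainbow angle = 50.101°.
Angular width = |51.934° − 50.101°| = 1.832°.

1.83°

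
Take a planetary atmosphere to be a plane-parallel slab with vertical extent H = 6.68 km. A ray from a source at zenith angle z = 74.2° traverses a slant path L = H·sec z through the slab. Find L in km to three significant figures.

24.5 km

sec z = 1/cos 74.2° = 3.6727.
L = 6.68 × 3.6727 = 24.534 km.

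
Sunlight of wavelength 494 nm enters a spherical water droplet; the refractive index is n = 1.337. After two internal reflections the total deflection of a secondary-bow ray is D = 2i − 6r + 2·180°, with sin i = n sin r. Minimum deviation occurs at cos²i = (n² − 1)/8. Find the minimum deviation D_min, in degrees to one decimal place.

cos²i = (1.78757 − 1)/8 = 0.09845; i = arccos(0.31376) = 71.714°.
sin r = sin 71.714°/1.337 = 0.71017; r = 45.249°.
D_min = 2·71.714° − 6·45.249° + 360° = 231.934°.

231.9°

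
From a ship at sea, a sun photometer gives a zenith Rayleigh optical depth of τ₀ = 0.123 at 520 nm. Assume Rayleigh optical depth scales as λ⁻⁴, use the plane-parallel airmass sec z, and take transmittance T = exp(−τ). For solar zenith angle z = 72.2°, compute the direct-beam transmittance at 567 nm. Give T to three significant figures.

sec 72.2° = 3.2712.
τ = 0.123 × (520/567)⁴ × 3.2712 = 0.123 × 0.7074 × 3.2712 = 0.2846.
T = exp(−0.2846) = 0.7523.

0.752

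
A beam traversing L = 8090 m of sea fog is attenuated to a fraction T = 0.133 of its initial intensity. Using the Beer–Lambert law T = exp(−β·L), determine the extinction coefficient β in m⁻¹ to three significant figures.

Beer–Lambert: T = exp(−βL) ⇒ β = −ln(T)/L = −ln(0.133)/8090 = 2.0174/8090 = 0.0002494 m⁻¹.

0.000249 m⁻¹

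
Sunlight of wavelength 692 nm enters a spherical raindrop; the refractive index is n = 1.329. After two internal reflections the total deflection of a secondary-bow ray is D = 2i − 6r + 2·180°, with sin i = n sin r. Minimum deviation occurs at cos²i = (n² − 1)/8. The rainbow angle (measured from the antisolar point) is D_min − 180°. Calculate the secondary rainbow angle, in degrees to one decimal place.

cos²i = (1.76624 − 1)/8 = 0.09578; i = arccos(0.30948) = 71.972°.
sin r = sin 71.972°/1.329 = 0.71550; r = 45.685°.
D_min = 2·71.972° − 6·45.685° + 360° = 229.837°.
Rainbow angle = D_min − 180° = 49.837°.

49.8°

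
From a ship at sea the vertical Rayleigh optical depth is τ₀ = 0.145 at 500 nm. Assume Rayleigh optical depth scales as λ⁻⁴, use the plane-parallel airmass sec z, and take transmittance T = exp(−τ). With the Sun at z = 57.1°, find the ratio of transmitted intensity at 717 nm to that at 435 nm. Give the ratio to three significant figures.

1.50

Airmass: sec 57.1° = 1.8410.
τ(717 nm) = 0.145 × (500/717)⁴ × 1.8410 = 0.145 × 0.2365 × 1.8410 = 0.0631.
τ(435 nm) = 0.145 × (500/435)⁴ × 1.8410 = 0.145 × 1.7455 × 1.8410 = 0.4660.
T(717)/T(435) = exp(τ_B − τ_A) = exp(0.4028) = 1.4961.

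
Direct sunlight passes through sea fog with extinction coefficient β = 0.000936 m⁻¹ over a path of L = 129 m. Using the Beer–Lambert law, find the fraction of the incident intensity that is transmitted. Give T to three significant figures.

0.886

τ = β·L = 0.000936 × 129 = 0.1207.
T = exp(−0.1207) = 0.8863.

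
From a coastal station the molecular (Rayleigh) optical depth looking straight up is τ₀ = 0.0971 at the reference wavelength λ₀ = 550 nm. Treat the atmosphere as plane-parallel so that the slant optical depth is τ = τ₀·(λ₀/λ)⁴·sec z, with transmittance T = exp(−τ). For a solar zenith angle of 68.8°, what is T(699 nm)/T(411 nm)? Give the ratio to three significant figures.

Airmass: sec 68.8° = 2.7653.
τ(699 nm) = 0.0971 × (550/699)⁴ × 2.7653 = 0.0971 × 0.3833 × 2.7653 = 0.1029.
τ(411 nm) = 0.0971 × (550/411)⁴ × 2.7653 = 0.0971 × 3.2069 × 2.7653 = 0.8611.
T(699)/T(411) = exp(τ_B − τ_A) = exp(0.7582) = 2.1343.

2.13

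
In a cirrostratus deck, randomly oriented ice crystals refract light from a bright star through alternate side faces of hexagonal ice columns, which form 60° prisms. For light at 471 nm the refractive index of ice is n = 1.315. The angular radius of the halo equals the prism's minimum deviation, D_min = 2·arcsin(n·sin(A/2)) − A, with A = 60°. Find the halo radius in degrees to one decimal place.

22.2°

n·sin(A/2) = 1.315 × sin 30° = 1.315 × 0.5000 = 0.6575.
D_min = 2·arcsin(0.6575) − 60° = 2 × 41.109° − 60° = 22.219°.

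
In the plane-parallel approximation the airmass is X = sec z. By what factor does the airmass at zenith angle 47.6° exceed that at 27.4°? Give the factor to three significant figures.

X(47.6°)/X(27.4°) = sec 47.6° / sec 27.4° = cos 27.4° / cos 47.6° = 0.8878/0.6743 = 1.3166.

1.32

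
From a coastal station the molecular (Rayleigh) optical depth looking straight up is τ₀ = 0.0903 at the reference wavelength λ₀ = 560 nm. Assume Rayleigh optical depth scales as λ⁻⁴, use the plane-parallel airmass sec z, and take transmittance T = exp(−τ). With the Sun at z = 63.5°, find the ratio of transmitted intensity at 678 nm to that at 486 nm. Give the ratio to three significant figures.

1.30

Airmass: sec 63.5° = 2.2412.
τ(678 nm) = 0.0903 × (560/678)⁴ × 2.2412 = 0.0903 × 0.4654 × 2.2412 = 0.0942.
τ(486 nm) = 0.0903 × (560/486)⁴ × 2.2412 = 0.0903 × 1.7628 × 2.2412 = 0.3568.
T(678)/T(486) = exp(τ_B − τ_A) = exp(0.2626) = 1.3003.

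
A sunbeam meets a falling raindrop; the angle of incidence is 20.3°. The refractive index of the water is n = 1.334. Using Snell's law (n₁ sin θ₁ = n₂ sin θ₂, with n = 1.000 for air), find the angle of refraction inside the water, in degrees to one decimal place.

Snell: sin θ_r = sin θ_i / n = sin 20.3° / 1.334 = 0.3469 / 1.334 = 0.2601.
θ_r = arcsin(0.2601) = 15.07°.

15.1°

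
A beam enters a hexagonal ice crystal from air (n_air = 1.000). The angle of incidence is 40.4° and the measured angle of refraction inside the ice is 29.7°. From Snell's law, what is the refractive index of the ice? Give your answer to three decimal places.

n = sin θ_i / sin θ_r = sin 40.4° / sin 29.7° = 0.6481 / 0.4955 = 1.3081.

1.308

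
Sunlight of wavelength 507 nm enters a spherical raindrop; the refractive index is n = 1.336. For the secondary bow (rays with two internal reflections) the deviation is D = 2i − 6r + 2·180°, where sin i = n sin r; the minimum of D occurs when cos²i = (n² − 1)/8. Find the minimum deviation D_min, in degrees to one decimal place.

231.7°

cos²i = (1.78490 − 1)/8 = 0.09811; i = arccos(0.31323) = 71.746°.
sin r = sin 71.746°/1.336 = 0.71084; r = 45.303°.
D_min = 2·71.746° − 6·45.303° + 360° = 231.674°.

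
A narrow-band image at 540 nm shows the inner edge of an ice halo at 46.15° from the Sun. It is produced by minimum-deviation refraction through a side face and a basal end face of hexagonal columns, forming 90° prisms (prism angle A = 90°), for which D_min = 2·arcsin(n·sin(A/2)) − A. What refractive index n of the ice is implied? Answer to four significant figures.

1.312

Rearranging: n = sin((D_min + A)/2) / sin(A/2).
(D_min + A)/2 = (46.15° + 90°)/2 = 68.075°.
n = sin 68.075° / sin 45° = 0.9277 / 0.7071 = 1.3119.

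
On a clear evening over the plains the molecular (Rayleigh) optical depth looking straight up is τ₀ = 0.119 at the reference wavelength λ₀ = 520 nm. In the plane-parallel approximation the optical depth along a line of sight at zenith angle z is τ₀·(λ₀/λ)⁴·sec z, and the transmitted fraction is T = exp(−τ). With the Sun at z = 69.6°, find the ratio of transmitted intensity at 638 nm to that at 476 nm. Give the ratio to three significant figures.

1.40

Airmass: sec 69.6° = 2.8688.
τ(638 nm) = 0.119 × (520/638)⁴ × 2.8688 = 0.119 × 0.4413 × 2.8688 = 0.1507.
τ(476 nm) = 0.119 × (520/476)⁴ × 2.8688 = 0.119 × 1.4242 × 2.8688 = 0.4862.
T(638)/T(476) = exp(τ_B − τ_A) = exp(0.3356) = 1.3987.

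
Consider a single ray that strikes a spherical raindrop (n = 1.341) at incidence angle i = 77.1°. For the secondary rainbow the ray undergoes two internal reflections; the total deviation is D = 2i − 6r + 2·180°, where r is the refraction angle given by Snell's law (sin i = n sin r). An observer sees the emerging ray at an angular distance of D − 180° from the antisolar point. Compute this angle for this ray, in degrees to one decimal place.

54.4°

sin r = sin 77.1° / 1.341 = 0.9748/1.341 = 0.7269; r = 46.63°.
D = 2·77.1° − 6·46.63° + 2·180° = 154.20° − 279.76° + 360° = 234.44°.
Angle from antisolar point = D − 180° = 54.44°.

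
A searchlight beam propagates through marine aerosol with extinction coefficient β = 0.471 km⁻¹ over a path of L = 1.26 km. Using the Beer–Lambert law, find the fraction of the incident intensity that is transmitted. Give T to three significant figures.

0.552

τ = β·L = 0.471 × 1.26 = 0.5935.
T = exp(−0.5935) = 0.5524.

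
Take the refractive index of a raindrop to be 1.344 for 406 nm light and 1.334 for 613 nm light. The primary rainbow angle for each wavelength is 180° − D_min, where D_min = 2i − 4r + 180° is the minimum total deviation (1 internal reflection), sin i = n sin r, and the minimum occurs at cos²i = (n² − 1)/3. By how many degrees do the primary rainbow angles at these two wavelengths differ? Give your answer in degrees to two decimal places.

At 406 nm (n = 1.344): cos²i = 0.26878 → i = 58.772°, r = 39.512°, D_min = 139.495°, rainbow angle = 40.505°.
At 613 nm (n = 1.334): cos²i = 0.25985 → i = 59.352°, r = 40.159°, D_min = 138.067°, rainbow angle = 41.933°.
Angular width = |40.505° − 41.933°| = 1.428°.

1.43°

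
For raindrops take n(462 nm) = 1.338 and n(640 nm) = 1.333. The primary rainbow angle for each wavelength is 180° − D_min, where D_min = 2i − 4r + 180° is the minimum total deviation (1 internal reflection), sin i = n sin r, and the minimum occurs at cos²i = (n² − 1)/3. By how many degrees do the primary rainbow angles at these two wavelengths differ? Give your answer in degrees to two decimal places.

At 462 nm (n = 1.338): cos²i = 0.26341 → i = 59.120°, r = 39.899°, D_min = 138.643°, rainbow angle = 41.357°.
At 640 nm (n = 1.333): cos²i = 0.25896 → i = 59.410°, r = 40.225°, D_min = 137.922°, rainbow angle = 42.078°.
Angular width = |41.357° − 42.078°| = 0.722°.

0.72°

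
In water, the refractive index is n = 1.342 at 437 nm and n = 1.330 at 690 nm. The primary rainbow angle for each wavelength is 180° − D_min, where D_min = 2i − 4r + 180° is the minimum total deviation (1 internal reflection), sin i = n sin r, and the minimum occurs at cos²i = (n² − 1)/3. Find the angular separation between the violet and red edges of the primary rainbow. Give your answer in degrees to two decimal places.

At 437 nm (n = 1.342): cos²i = 0.26699 → i = 58.888°, r = 39.641°, D_min = 139.213°, rainbow angle = 40.787°.
At 690 nm (n = 1.330): cos²i = 0.25630 → i = 59.585°, r = 40.422°, D_min = 137.484°, rainbow angle = 42.516°.
Angular width = |40.787° − 42.516°| = 1.729°.

1.73°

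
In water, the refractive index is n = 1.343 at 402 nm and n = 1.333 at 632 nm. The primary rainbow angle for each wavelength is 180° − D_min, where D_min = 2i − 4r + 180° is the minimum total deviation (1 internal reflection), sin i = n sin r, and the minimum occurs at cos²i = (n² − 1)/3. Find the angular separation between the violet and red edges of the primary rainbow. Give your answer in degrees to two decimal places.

At 402 nm (n = 1.343): cos²i = 0.26788 → i = 58.830°, r = 39.577°, D_min = 139.354°, rainbow angle = 40.646°.
At 632 nm (n = 1.333): cos²i = 0.25896 → i = 59.410°, r = 40.225°, D_min = 137.922°, rainbow angle = 42.078°.
Angular width = |40.646° − 42.078°| = 1.432°.

1.43°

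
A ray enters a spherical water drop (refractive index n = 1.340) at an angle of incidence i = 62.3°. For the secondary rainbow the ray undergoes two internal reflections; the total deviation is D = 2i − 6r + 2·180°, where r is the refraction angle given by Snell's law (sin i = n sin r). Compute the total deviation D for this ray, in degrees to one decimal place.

sin r = sin 62.3° / 1.340 = 0.8854/1.340 = 0.6607; r = 41.36°.
D = 2·62.3° − 6·41.36° + 2·180° = 124.60° − 248.14° + 360° = 236.46°.

236.5°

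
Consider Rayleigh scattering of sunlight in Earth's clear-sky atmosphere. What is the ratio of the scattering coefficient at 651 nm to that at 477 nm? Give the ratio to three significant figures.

Rayleigh scattering ∝ λ⁻⁴, so the ratio of coefficients is the inverse fourth power of the wavelength ratio.
σ(651)/σ(477) = (477/651)⁴ = (0.7327)⁴ = 0.2882.

0.288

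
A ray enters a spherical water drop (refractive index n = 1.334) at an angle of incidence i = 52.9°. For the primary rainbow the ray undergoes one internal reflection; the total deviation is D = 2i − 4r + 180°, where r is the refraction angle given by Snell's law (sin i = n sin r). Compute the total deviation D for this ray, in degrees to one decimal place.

sin r = sin 52.9° / 1.334 = 0.7976/1.334 = 0.5979; r = 36.72°.
D = 2·52.9° − 4·36.72° + 180° = 105.80° − 146.88° + 180° = 138.92°.

138.9°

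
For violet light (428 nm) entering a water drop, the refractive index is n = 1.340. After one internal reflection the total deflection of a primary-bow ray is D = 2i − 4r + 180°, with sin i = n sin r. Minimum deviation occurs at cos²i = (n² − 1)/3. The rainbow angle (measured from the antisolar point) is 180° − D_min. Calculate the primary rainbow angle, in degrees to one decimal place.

cos²i = (1.79560 − 1)/3 = 0.26520; i = arccos(0.51498) = 59.004°.
sin r = sin 59.004°/1.340 = 0.63971; r = 39.770°.
D_min = 2·59.004° − 4·39.770° + 180° = 138.929°.
Rainbow angle = 180° − D_min = 41.071°.

41.1°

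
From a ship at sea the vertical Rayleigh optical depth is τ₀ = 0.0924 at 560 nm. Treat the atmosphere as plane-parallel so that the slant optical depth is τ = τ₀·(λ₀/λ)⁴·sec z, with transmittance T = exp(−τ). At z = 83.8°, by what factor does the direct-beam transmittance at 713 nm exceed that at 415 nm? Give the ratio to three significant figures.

12.3

Airmass: sec 83.8° = 9.2593.
τ(713 nm) = 0.0924 × (560/713)⁴ × 9.2593 = 0.0924 × 0.3805 × 9.2593 = 0.3256.
τ(415 nm) = 0.0924 × (560/415)⁴ × 9.2593 = 0.0924 × 3.3156 × 9.2593 = 2.8367.
T(713)/T(415) = exp(τ_B − τ_A) = exp(2.5111) = 12.3186.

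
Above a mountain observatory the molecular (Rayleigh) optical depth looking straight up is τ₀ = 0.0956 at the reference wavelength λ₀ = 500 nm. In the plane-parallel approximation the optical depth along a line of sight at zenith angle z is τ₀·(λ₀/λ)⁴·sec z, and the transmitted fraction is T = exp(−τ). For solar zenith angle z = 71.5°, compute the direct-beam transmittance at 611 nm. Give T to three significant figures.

sec 71.5° = 3.1515.
τ = 0.0956 × (500/611)⁴ × 3.1515 = 0.0956 × 0.4485 × 3.1515 = 0.1351.
T = exp(−0.1351) = 0.8736.

0.874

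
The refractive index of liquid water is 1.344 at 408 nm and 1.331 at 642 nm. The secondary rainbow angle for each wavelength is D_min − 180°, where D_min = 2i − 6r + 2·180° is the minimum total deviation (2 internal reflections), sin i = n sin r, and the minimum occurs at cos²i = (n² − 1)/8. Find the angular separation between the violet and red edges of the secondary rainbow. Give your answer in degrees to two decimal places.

At 408 nm (n = 1.344): cos²i = 0.10079 → i = 71.490°, r = 44.874°, D_min = 233.733°, rainbow angle = 53.733°.
At 642 nm (n = 1.331): cos²i = 0.09645 → i = 71.907°, r = 45.575°, D_min = 230.365°, rainbow angle = 50.365°.
Angular width = |53.733° − 50.365°| = 3.368°.

3.37°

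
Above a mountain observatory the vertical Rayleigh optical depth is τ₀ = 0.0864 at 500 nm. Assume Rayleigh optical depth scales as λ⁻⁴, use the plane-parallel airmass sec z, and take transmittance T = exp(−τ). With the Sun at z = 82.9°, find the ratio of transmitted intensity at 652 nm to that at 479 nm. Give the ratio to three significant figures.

Airmass: sec 82.9° = 8.0905.
τ(652 nm) = 0.0864 × (500/652)⁴ × 8.0905 = 0.0864 × 0.3459 × 8.0905 = 0.2418.
τ(479 nm) = 0.0864 × (500/479)⁴ × 8.0905 = 0.0864 × 1.1872 × 8.0905 = 0.8299.
T(652)/T(479) = exp(τ_B − τ_A) = exp(0.5881) = 1.8006.

1.80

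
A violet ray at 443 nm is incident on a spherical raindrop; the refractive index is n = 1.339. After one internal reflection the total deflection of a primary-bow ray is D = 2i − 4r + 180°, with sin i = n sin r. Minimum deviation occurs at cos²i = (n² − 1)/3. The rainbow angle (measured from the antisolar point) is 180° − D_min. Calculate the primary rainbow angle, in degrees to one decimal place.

cos²i = (1.79292 − 1)/3 = 0.26431; i = arccos(0.51411) = 59.062°.
sin r = sin 59.062°/1.339 = 0.64057; r = 39.834°.
D_min = 2·59.062° − 4·39.834° + 180° = 138.786°.
Rainbow angle = 180° − D_min = 41.214°.

41.2°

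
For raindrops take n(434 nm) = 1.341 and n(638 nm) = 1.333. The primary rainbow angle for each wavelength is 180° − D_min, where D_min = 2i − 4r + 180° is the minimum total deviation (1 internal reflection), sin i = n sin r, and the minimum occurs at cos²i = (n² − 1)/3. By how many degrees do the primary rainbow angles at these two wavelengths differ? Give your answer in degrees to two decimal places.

1.15°

At 434 nm (n = 1.341): cos²i = 0.26609 → i = 58.946°, r = 39.705°, D_min = 139.071°, rainbow angle = 40.929°.
At 638 nm (n = 1.333): cos²i = 0.25896 → i = 59.410°, r = 40.225°, D_min = 137.922°, rainbow angle = 42.078°.
Angular width = |40.929° − 42.078°| = 1.149°.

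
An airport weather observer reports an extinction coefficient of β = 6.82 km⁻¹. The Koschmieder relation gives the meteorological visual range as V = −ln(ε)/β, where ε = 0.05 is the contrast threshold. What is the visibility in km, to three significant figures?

0.439 km

V = −ln(0.05) / 6.82 = 2.996 / 6.82 = 0.4393 km.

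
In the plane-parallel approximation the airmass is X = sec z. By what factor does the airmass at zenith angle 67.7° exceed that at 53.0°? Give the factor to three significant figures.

X(67.7°)/X(53.0°) = sec 67.7° / sec 53.0° = cos 53.0° / cos 67.7° = 0.6018/0.3795 = 1.5860.

1.59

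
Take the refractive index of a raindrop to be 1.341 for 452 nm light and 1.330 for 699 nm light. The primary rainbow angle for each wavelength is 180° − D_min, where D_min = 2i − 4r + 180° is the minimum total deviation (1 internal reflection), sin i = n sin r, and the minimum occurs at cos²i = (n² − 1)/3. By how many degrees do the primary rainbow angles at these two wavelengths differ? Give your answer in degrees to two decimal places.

1.59°

At 452 nm (n = 1.341): cos²i = 0.26609 → i = 58.946°, r = 39.705°, D_min = 139.071°, rainbow angle = 40.929°.
At 699 nm (n = 1.330): cos²i = 0.25630 → i = 59.585°, r = 40.422°, D_min = 137.484°, rainbow angle = 42.516°.
Angular width = |40.929° − 42.516°| = 1.588°.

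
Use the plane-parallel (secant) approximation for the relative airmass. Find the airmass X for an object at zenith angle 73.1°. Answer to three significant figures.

X = sec z = 1/cos 73.1° = 1/0.2907 = 3.4399.

3.44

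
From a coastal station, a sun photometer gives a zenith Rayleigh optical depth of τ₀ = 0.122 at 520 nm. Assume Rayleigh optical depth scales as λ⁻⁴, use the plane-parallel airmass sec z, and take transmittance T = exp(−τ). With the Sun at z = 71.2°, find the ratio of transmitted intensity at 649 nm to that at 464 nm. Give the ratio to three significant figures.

1.55

Airmass: sec 71.2° = 3.1030.
τ(649 nm) = 0.122 × (520/649)⁴ × 3.1030 = 0.122 × 0.4121 × 3.1030 = 0.1560.
τ(464 nm) = 0.122 × (520/464)⁴ × 3.1030 = 0.122 × 1.5774 × 3.1030 = 0.5972.
T(649)/T(464) = exp(τ_B − τ_A) = exp(0.4411) = 1.5545.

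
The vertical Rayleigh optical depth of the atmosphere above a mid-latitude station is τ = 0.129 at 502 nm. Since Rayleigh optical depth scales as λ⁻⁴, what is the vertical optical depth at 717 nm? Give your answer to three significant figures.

0.0310

τ(717 nm) = τ(502 nm) × (502/717)⁴ = 0.129 × (0.7001)⁴ = 0.129 × 0.2403 = 0.0310.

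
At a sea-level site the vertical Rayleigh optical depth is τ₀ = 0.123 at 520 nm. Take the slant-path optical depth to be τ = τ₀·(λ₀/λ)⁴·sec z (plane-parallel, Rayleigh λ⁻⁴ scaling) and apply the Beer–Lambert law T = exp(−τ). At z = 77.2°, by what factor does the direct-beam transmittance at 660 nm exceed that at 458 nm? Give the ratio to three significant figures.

Airmass: sec 77.2° = 4.5137.
τ(660 nm) = 0.123 × (520/660)⁴ × 4.5137 = 0.123 × 0.3853 × 4.5137 = 0.2139.
τ(458 nm) = 0.123 × (520/458)⁴ × 4.5137 = 0.123 × 1.6617 × 4.5137 = 0.9225.
T(660)/T(458) = exp(τ_B − τ_A) = exp(0.7086) = 2.0312.

2.03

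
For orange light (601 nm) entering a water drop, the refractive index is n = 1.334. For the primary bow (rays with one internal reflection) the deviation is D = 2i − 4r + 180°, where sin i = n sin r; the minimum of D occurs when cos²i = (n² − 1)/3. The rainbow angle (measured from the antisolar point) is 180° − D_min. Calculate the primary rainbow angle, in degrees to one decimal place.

cos²i = (1.77956 − 1)/3 = 0.25985; i = arccos(0.50976) = 59.352°.
sin r = sin 59.352°/1.334 = 0.64492; r = 40.159°.
D_min = 2·59.352° − 4·40.159° + 180° = 138.067°.
Rainbow angle = 180° − D_min = 41.933°.

41.9°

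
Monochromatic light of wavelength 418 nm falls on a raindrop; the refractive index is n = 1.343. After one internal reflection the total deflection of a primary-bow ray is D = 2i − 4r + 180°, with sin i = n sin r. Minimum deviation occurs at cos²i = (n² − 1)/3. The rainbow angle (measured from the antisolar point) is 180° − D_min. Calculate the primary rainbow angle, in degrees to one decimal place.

cos²i = (1.80365 − 1)/3 = 0.26788; i = arccos(0.51757) = 58.830°.
sin r = sin 58.830°/1.343 = 0.63711; r = 39.577°.
D_min = 2·58.830° − 4·39.577° + 180° = 139.354°.
Rainbow angle = 180° − D_min = 40.646°.

40.6°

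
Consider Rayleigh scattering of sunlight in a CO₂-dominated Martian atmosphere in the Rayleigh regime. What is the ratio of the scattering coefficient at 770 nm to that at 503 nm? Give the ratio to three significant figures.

0.182

Rayleigh scattering ∝ λ⁻⁴, so the ratio of coefficients is the inverse fourth power of the wavelength ratio.
σ(770)/σ(503) = (503/770)⁴ = (0.6532)⁴ = 0.1821.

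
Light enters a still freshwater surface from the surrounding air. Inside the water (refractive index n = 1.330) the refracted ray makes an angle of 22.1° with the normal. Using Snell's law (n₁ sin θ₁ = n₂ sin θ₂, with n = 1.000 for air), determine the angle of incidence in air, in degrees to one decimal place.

30.0°

Snell: sin θ_i = n · sin θ_r = 1.330 × sin 22.1° = 1.330 × 0.3762 = 0.5004.
θ_i = arcsin(0.5004) = 30.03°.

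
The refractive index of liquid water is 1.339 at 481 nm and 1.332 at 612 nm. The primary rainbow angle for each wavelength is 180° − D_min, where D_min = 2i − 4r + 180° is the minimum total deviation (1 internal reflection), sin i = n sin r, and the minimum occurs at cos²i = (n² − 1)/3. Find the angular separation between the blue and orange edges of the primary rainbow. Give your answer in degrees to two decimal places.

At 481 nm (n = 1.339): cos²i = 0.26431 → i = 59.062°, r = 39.834°, D_min = 138.786°, rainbow angle = 41.214°.
At 612 nm (n = 1.332): cos²i = 0.25807 → i = 59.469°, r = 40.290°, D_min = 137.776°, rainbow angle = 42.224°.
Angular width = |41.214° − 42.224°| = 1.010°.

1.01°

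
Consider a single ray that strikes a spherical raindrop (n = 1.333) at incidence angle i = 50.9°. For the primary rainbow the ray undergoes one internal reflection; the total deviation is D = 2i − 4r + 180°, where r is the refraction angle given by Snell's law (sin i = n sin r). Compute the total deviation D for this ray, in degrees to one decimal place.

sin r = sin 50.9° / 1.333 = 0.7760/1.333 = 0.5822; r = 35.60°.
D = 2·50.9° − 4·35.60° + 180° = 101.80° − 142.42° + 180° = 139.38°.

139.4°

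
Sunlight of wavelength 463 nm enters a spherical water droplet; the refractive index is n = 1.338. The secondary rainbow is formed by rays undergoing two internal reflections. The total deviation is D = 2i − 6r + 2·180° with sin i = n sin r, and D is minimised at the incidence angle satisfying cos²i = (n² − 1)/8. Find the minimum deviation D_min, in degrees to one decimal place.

cos²i = (1.79024 − 1)/8 = 0.09878; i = arccos(0.31429) = 71.682°.
sin r = sin 71.682°/1.338 = 0.70951; r = 45.195°.
D_min = 2·71.682° − 6·45.195° + 360° = 232.193°.

232.2°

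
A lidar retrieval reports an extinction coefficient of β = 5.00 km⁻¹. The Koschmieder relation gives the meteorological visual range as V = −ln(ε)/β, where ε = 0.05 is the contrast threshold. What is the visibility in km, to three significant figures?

V = −ln(0.05) / 5.00 = 2.996 / 5.00 = 0.5991 km.

0.599 km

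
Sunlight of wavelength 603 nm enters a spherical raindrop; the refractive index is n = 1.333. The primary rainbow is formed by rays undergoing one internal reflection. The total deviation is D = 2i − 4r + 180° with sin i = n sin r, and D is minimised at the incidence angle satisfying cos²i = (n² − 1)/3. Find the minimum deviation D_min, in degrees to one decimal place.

cos²i = (1.77689 − 1)/3 = 0.25896; i = arccos(0.50888) = 59.410°.
sin r = sin 59.410°/1.333 = 0.64579; r = 40.225°.
D_min = 2·59.410° − 4·40.225° + 180° = 137.922°.

137.9°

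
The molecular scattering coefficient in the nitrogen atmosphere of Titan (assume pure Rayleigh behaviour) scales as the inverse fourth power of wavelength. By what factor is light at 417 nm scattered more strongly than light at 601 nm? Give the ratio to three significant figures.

Rayleigh scattering ∝ λ⁻⁴, so the ratio of coefficients is the inverse fourth power of the wavelength ratio.
σ(417)/σ(601) = (601/417)⁴ = (1.4412)⁴ = 4.315.

4.31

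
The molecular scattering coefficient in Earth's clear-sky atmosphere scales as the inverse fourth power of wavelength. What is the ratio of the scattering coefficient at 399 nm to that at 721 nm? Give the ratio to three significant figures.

10.7

Rayleigh scattering ∝ λ⁻⁴, so the ratio of coefficients is the inverse fourth power of the wavelength ratio.
σ(399)/σ(721) = (721/399)⁴ = (1.8070)⁴ = 10.66.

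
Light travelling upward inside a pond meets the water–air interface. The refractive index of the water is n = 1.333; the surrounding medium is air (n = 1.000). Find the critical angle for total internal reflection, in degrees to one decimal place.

48.6°

sin θ_c = n_air / n = 1.000 / 1.333 = 0.7502.
θ_c = arcsin(0.7502) = 48.61°.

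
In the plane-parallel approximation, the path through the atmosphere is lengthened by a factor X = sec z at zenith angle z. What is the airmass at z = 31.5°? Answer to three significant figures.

X = sec z = 1/cos 31.5° = 1/0.8526 = 1.1728.

1.17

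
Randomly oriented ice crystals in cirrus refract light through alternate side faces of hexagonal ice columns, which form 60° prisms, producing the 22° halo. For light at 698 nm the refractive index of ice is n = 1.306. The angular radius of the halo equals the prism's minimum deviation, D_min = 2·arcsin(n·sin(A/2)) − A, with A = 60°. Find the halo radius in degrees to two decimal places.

21.54°

n·sin(A/2) = 1.306 × sin 30° = 1.306 × 0.5000 = 0.6530.
D_min = 2·arcsin(0.6530) − 60° = 2 × 40.768° − 60° = 21.536°.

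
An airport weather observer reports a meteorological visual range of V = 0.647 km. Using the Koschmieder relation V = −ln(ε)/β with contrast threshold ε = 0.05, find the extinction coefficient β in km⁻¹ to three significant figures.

β = −ln(0.05) / V = 2.996 / 0.647 = 4.6302 km⁻¹.

4.63 km⁻¹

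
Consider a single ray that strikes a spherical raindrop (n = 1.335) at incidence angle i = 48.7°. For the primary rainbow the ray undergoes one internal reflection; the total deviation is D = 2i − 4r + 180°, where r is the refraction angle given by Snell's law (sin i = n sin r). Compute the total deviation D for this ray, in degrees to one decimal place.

sin r = sin 48.7° / 1.335 = 0.7513/1.335 = 0.5627; r = 34.25°.
D = 2·48.7° − 4·34.25° + 180° = 97.40° − 136.98° + 180° = 140.42°.

140.4°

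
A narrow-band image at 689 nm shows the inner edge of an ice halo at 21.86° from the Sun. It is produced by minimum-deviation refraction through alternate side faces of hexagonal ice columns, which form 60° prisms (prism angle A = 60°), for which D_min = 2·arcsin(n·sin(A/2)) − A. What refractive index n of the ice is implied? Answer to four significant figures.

1.310

Rearranging: n = sin((D_min + A)/2) / sin(A/2).
(D_min + A)/2 = (21.86° + 60°)/2 = 40.930°.
n = sin 40.930° / sin 30° = 0.6551 / 0.5000 = 1.3103.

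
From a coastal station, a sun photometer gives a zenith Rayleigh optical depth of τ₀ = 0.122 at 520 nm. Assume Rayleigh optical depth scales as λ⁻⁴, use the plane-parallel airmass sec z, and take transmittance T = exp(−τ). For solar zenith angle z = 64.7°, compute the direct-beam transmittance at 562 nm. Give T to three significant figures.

sec 64.7° = 2.3400.
τ = 0.122 × (520/562)⁴ × 2.3400 = 0.122 × 0.7329 × 2.3400 = 0.2092.
T = exp(−0.2092) = 0.8112.

0.811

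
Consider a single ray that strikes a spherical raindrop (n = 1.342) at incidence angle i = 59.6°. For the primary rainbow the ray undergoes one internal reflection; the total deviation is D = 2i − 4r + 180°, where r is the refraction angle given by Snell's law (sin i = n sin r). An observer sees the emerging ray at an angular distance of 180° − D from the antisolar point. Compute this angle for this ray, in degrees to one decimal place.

sin r = sin 59.6° / 1.342 = 0.8625/1.342 = 0.6427; r = 39.99°.
D = 2·59.6° − 4·39.99° + 180° = 119.20° − 159.98° + 180° = 139.22°.
Angle from antisolar point = 180° − D = 40.78°.

40.8°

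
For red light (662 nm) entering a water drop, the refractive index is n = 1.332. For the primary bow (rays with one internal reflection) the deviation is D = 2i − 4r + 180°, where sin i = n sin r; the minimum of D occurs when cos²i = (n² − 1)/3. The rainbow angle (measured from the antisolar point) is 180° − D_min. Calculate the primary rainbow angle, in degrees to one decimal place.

42.2°

cos²i = (1.77422 − 1)/3 = 0.25807; i = arccos(0.50801) = 59.469°.
sin r = sin 59.469°/1.332 = 0.64666; r = 40.290°.
D_min = 2·59.469° − 4·40.290° + 180° = 137.776°.
Rainbow angle = 180° − D_min = 42.224°.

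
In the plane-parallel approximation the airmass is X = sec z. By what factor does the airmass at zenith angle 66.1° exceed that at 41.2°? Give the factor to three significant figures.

1.86

X(66.1°)/X(41.2°) = sec 66.1° / sec 41.2° = cos 41.2° / cos 66.1° = 0.7524/0.4051 = 1.8572.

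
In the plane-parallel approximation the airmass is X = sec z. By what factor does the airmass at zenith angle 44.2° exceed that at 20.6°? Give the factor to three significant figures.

X(44.2°)/X(20.6°) = sec 44.2° / sec 20.6° = cos 20.6° / cos 44.2° = 0.9361/0.7169 = 1.3057.

1.31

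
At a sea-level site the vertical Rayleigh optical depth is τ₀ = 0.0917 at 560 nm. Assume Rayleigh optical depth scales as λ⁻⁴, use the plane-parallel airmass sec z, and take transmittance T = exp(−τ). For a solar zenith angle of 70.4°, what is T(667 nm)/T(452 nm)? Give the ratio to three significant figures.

Airmass: sec 70.4° = 2.9811.
τ(667 nm) = 0.0917 × (560/667)⁴ × 2.9811 = 0.0917 × 0.4969 × 2.9811 = 0.1358.
τ(452 nm) = 0.0917 × (560/452)⁴ × 2.9811 = 0.0917 × 2.3561 × 2.9811 = 0.6441.
T(667)/T(452) = exp(τ_B − τ_A) = exp(0.5082) = 1.6624.

1.66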